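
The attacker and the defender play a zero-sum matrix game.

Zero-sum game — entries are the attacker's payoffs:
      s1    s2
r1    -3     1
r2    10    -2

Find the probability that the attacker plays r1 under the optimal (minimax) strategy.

Row minima are -3 and -2, so the attacker's maximin is -2; column maxima are 10 and 1, so the defender's minimax is 1. These differ, so the equilibrium is in mixed strategies.
Let the attacker play r1 with probability p. The defender is indifferent when −3p + 10(1−p) = p − 2(1−p), giving p = 3/4.

3/4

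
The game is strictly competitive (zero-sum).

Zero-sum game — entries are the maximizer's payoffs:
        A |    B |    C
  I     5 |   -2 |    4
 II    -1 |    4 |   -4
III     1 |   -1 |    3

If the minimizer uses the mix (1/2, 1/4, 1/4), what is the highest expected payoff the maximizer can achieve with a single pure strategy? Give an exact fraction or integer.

3

I: (5)·(1/2) + (-2)·(1/4) + (4)·(1/4) = 3.
II: (-1)·(1/2) + (4)·(1/4) + (-4)·(1/4) = -1/2.
III: (1)·(1/2) + (-1)·(1/4) + (3)·(1/4) = 1.
The best pure response is I with expected payoff 3.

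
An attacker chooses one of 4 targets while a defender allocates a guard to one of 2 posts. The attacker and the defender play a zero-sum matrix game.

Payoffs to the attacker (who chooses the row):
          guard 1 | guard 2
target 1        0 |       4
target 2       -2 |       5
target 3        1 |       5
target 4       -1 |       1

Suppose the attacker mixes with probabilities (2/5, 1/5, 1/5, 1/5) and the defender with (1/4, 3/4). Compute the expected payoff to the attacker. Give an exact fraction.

11/4

Against (1/4, 3/4), each row's expected payoff is target 1: 3; target 2: 13/4; target 3: 4; target 4: 1/2.
Taking the (2/5, 1/5, 1/5, 1/5)-weighted average: (2/5)·(3) + (1/5)·(13/4) + (1/5)·(4) + (1/5)·(1/2) = 11/4.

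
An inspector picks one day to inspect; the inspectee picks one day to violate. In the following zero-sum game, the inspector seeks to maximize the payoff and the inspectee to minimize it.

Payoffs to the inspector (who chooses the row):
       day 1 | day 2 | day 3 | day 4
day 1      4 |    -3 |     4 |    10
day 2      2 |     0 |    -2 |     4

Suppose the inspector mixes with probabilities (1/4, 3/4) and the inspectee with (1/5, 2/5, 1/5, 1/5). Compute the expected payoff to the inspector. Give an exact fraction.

6/5

Against (1/5, 2/5, 1/5, 1/5), each row's expected payoff is day 1: 12/5; day 2: 4/5.
Taking the (1/4, 3/4)-weighted average: (1/4)·(12/5) + (3/4)·(4/5) = 6/5.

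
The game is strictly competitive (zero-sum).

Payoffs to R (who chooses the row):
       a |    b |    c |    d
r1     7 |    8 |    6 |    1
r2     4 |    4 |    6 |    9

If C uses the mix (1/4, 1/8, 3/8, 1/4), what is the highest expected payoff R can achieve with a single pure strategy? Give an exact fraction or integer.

r1: (7)·(1/4) + (8)·(1/8) + (6)·(3/8) + (1)·(1/4) = 21/4.
r2: (4)·(1/4) + (4)·(1/8) + (6)·(3/8) + (9)·(1/4) = 6.
The best pure response is r2 with expected payoff 6.

6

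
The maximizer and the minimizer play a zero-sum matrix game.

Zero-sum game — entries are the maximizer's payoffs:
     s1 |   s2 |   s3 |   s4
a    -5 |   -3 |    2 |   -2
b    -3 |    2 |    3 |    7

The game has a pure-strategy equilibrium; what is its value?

Row minima: -5, -3 → the maximizer's maximin is -3.
Column maxima: -3, 2, 3, 7 → the minimizer's minimax is -3.
They coincide at (b, s1), so the value is -3.

-3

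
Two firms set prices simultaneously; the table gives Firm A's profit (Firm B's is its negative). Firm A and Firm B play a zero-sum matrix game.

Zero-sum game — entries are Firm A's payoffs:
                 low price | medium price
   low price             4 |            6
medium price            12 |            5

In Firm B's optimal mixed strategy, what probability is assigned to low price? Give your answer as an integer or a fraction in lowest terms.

Row minima are 4 and 5, so Firm A's maximin is 5; column maxima are 12 and 6, so Firm B's minimax is 6. These differ, so the equilibrium is in mixed strategies.
Let Firm B play low price with probability q. Firm A is indifferent when 4q + 6(1−q) = 12q + 5(1−q), giving q = 1/9.

1/9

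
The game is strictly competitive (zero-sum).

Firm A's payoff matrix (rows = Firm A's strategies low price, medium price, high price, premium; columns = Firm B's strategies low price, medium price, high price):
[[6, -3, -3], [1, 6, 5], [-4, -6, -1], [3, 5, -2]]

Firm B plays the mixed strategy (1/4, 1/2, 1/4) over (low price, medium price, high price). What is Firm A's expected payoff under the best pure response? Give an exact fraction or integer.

9/2

low price: (6)·(1/4) + (-3)·(1/2) + (-3)·(1/4) = -3/4.
medium price: (1)·(1/4) + (6)·(1/2) + (5)·(1/4) = 9/2.
high price: (-4)·(1/4) + (-6)·(1/2) + (-1)·(1/4) = -17/4.
premium: (3)·(1/4) + (5)·(1/2) + (-2)·(1/4) = 11/4.
The best pure response is medium price with expected payoff 9/2.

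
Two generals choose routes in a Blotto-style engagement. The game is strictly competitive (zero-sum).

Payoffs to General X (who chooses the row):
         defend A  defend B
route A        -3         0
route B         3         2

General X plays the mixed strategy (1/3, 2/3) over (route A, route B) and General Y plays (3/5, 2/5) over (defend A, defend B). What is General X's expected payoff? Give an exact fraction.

17/15

Against (3/5, 2/5), each row's expected payoff is route A: -9/5; route B: 13/5.
Taking the (1/3, 2/3)-weighted average: (1/3)·(-9/5) + (2/3)·(13/5) = 17/15.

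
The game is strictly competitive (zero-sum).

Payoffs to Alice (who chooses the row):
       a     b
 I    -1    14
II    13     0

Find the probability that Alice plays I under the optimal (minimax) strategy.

13/28

Row minima are -1 and 0, so Alice's maximin is 0; column maxima are 13 and 14, so Bob's minimax is 13. These differ, so the equilibrium is in mixed strategies.
Let Alice play I with probability p. Bob is indifferent when −p + 13(1−p) = 14p, giving p = 13/28.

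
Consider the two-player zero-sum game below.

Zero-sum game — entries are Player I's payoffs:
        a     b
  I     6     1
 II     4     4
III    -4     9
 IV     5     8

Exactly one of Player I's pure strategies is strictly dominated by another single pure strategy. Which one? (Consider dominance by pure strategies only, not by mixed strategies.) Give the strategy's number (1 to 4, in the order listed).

Compare II with IV: 5 > 4, 8 > 4.
So IV strictly dominates II for Player I; II is strictly dominated.

2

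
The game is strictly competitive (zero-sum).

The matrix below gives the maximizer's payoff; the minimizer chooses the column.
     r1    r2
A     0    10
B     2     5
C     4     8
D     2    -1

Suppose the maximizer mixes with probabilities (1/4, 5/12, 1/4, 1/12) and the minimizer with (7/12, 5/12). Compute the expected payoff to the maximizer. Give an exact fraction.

Against (7/12, 5/12), each row's expected payoff is A: 25/6; B: 13/4; C: 17/3; D: 3/4.
Taking the (1/4, 5/12, 1/4, 1/12)-weighted average: (1/4)·(25/6) + (5/12)·(13/4) + (1/4)·(17/3) + (1/12)·(3/4) = 31/8.

31/8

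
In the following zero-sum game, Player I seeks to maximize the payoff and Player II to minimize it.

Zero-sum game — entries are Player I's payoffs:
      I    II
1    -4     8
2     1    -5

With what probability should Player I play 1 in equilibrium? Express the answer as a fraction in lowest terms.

Row minima are -4 and -5, so Player I's maximin is -4; column maxima are 1 and 8, so Player II's minimax is 1. These differ, so the equilibrium is in mixed strategies.
Let Player I play 1 with probability p. Player II is indifferent when −4p + (1−p) = 8p − 5(1−p), giving p = 1/3.

1/3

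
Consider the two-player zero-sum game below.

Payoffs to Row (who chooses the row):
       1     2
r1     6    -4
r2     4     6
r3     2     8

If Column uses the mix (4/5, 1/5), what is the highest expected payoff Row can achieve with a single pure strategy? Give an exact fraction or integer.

22/5

r1: (6)·(4/5) + (-4)·(1/5) = 4.
r2: (4)·(4/5) + (6)·(1/5) = 22/5.
r3: (2)·(4/5) + (8)·(1/5) = 16/5.
The best pure response is r2 with expected payoff 22/5.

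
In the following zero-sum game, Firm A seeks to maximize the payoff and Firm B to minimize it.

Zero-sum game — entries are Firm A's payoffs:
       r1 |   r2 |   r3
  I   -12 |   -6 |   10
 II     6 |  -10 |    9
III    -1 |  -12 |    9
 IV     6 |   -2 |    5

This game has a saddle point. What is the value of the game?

-2

Row minima: -12, -10, -12, -2 → Firm A's maximin is -2.
Column maxima: 6, -2, 10 → Firm B's minimax is -2.
They coincide at (IV, r2), so the value is -2.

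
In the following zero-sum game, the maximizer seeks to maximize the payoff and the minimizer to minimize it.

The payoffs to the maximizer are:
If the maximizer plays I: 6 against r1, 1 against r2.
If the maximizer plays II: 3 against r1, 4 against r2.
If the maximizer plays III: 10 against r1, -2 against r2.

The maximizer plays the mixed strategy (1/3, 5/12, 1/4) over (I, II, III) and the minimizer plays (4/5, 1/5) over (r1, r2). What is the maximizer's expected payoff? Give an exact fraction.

Against (4/5, 1/5), each row's expected payoff is I: 5; II: 16/5; III: 38/5.
Taking the (1/3, 5/12, 1/4)-weighted average: (1/3)·(5) + (5/12)·(16/5) + (1/4)·(38/5) = 49/10.

49/10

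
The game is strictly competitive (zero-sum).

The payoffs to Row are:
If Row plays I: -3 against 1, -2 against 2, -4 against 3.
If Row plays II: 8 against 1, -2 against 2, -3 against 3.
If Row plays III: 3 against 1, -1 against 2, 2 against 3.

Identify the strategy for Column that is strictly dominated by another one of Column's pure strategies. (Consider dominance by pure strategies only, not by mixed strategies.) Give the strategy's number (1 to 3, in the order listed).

1

Column prefers columns that give Row less. Compare 1 with 3: -4 < -3, -3 < 8, 2 < 3.
So 3 strictly dominates 1 for Column; 1 is strictly dominated.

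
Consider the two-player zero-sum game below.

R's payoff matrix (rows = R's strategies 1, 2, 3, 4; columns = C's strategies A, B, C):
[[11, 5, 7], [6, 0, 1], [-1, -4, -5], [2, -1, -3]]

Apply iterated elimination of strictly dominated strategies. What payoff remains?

Row 4 is strictly dominated by row 1 (11>2, 5>-1, 7>-3); eliminate 4.
Row 2 is strictly dominated by row 1 (11>6, 5>0, 7>1); eliminate 2.
Row 3 is strictly dominated by row 1 (11>-1, 5>-4, 7>-5); eliminate 3.
Column C is strictly dominated by B for C (5<7); eliminate C.
Column A is strictly dominated by B for C (5<11); eliminate A.
Only (1, B) remains, with payoff 5.

5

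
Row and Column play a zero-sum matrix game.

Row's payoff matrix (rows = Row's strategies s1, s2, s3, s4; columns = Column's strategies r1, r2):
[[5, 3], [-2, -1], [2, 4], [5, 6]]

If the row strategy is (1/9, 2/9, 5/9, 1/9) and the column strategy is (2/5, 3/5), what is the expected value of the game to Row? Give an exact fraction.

113/45

Against (2/5, 3/5), each row's expected payoff is s1: 19/5; s2: -7/5; s3: 16/5; s4: 28/5.
Taking the (1/9, 2/9, 5/9, 1/9)-weighted average: (1/9)·(19/5) + (2/9)·(-7/5) + (5/9)·(16/5) + (1/9)·(28/5) = 113/45.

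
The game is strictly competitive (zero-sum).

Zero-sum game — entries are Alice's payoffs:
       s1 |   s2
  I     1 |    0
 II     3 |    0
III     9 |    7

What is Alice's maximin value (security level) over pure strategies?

The worst-case payoff for each row is I: 0, II: 0, III: 7.
The best of these is 7.

7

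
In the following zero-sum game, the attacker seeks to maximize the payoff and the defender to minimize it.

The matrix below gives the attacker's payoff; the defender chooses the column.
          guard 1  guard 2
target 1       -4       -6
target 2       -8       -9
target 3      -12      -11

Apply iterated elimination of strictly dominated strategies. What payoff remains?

Row target 3 is strictly dominated by row target 1 (-4>-12, -6>-11); eliminate target 3.
Column guard 1 is strictly dominated by guard 2 for the defender (-6<-4, -9<-8); eliminate guard 1.
Row target 2 is strictly dominated by row target 1 (-6>-9); eliminate target 2.
Only (target 1, guard 2) remains, with payoff -6.

-6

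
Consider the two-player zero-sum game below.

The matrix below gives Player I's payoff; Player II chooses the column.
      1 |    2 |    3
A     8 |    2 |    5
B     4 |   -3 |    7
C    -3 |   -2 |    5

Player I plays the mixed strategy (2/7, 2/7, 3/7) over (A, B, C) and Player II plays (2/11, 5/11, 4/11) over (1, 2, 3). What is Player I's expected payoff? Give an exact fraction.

146/77

Against (2/11, 5/11, 4/11), each row's expected payoff is A: 46/11; B: 21/11; C: 4/11.
Taking the (2/7, 2/7, 3/7)-weighted average: (2/7)·(46/11) + (2/7)·(21/11) + (3/7)·(4/11) = 146/77.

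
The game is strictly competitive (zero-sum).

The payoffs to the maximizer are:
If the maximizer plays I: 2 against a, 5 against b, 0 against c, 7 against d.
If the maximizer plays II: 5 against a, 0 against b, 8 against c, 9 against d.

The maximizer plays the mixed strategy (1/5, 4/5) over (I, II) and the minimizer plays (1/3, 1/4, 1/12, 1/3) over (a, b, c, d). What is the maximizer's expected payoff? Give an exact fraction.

307/60

Against (1/3, 1/4, 1/12, 1/3), each row's expected payoff is I: 17/4; II: 16/3.
Taking the (1/5, 4/5)-weighted average: (1/5)·(17/4) + (4/5)·(16/3) = 307/60.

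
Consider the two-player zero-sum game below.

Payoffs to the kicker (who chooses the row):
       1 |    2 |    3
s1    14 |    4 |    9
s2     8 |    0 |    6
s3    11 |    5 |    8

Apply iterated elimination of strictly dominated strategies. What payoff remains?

Row s2 is strictly dominated by row s1 (14>8, 4>0, 9>6); eliminate s2.
Column 3 is strictly dominated by 2 for the goalkeeper (4<9, 5<8); eliminate 3.
Column 1 is strictly dominated by 2 for the goalkeeper (4<14, 5<11); eliminate 1.
Row s1 is strictly dominated by row s3 (5>4); eliminate s1.
Only (s3, 2) remains, with payoff 5.

5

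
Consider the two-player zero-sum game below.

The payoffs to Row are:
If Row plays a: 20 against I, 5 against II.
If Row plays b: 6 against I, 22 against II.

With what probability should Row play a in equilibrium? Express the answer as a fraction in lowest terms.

16/31

Row minima are 5 and 6, so Row's maximin is 6; column maxima are 20 and 22, so Column's minimax is 20. These differ, so the equilibrium is in mixed strategies.
Let Row play a with probability p. Column is indifferent when 20p + 6(1−p) = 5p + 22(1−p), giving p = 16/31.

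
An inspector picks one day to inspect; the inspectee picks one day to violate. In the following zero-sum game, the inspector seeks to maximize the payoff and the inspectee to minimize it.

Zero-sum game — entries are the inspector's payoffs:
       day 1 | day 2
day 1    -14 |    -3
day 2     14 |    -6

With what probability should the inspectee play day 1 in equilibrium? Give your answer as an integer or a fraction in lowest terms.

Row minima are -14 and -6, so the inspector's maximin is -6; column maxima are 14 and -3, so the inspectee's minimax is -3. These differ, so the equilibrium is in mixed strategies.
Let the inspectee play day 1 with probability q. The inspector is indifferent when −14q − 3(1−q) = 14q − 6(1−q), giving q = 3/31.

3/31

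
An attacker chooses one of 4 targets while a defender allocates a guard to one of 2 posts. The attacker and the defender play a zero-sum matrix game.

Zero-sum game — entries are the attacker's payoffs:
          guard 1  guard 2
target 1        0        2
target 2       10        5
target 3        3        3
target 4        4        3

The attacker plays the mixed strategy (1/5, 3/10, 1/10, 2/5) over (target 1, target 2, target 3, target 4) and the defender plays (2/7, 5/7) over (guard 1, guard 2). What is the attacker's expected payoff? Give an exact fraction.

134/35

Against (2/7, 5/7), each row's expected payoff is target 1: 10/7; target 2: 45/7; target 3: 3; target 4: 23/7.
Taking the (1/5, 3/10, 1/10, 2/5)-weighted average: (1/5)·(10/7) + (3/10)·(45/7) + (1/10)·(3) + (2/5)·(23/7) = 134/35.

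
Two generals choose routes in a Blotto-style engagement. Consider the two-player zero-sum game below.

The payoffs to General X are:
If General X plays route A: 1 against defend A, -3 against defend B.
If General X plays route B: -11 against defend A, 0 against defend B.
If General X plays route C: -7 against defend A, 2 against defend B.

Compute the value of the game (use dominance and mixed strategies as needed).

-19/13

Row route B is strictly dominated by row route C, so General X never plays it.
The remaining 2×2 game on (route A, route C) × (defend A, defend B) has no saddle point. Let General X play route A with probability p; indifference gives p − 7(1−p) = −3p + 2(1−p), so p = 9/13.
Similarly General Y's optimal q on defend A is 5/13, and the value is 1·(5/13) + (-3)·(8/13) = -19/13.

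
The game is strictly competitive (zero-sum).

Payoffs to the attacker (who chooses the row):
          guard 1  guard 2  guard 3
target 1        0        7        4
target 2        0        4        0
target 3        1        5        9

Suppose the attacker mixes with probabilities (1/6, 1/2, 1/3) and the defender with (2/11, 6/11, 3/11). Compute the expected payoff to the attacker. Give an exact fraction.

122/33

Against (2/11, 6/11, 3/11), each row's expected payoff is target 1: 54/11; target 2: 24/11; target 3: 59/11.
Taking the (1/6, 1/2, 1/3)-weighted average: (1/6)·(54/11) + (1/2)·(24/11) + (1/3)·(59/11) = 122/33.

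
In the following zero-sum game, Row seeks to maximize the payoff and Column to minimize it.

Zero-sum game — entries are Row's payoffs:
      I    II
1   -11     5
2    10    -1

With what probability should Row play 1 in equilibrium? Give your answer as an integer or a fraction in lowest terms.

Row minima are -11 and -1, so Row's maximin is -1; column maxima are 10 and 5, so Column's minimax is 5. These differ, so the equilibrium is in mixed strategies.
Let Row play 1 with probability p. Column is indifferent when −11p + 10(1−p) = 5p − (1−p), giving p = 11/27.

11/27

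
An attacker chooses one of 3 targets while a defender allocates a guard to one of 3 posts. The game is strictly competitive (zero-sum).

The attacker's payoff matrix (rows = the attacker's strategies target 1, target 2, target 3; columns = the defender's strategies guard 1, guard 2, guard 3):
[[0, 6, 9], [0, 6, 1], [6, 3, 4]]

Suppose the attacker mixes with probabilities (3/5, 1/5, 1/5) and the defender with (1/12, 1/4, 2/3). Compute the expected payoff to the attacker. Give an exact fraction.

343/60

Against (1/12, 1/4, 2/3), each row's expected payoff is target 1: 15/2; target 2: 13/6; target 3: 47/12.
Taking the (3/5, 1/5, 1/5)-weighted average: (3/5)·(15/2) + (1/5)·(13/6) + (1/5)·(47/12) = 343/60.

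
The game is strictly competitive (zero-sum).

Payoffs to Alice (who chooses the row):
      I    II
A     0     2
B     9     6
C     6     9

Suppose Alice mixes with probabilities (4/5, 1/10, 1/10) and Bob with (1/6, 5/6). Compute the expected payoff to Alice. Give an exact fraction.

17/6

Against (1/6, 5/6), each row's expected payoff is A: 5/3; B: 13/2; C: 17/2.
Taking the (4/5, 1/10, 1/10)-weighted average: (4/5)·(5/3) + (1/10)·(13/2) + (1/10)·(17/2) = 17/6.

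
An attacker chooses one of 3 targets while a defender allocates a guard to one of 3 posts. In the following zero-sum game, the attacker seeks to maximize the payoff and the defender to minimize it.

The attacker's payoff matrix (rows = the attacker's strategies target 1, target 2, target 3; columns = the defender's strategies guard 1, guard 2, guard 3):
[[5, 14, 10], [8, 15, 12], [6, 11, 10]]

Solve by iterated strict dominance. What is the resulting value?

8

Column guard 2 is strictly dominated by guard 1 for the defender (5<14, 8<15, 6<11); eliminate guard 2.
Row target 1 is strictly dominated by row target 2 (8>5, 12>10); eliminate target 1.
Column guard 3 is strictly dominated by guard 1 for the defender (8<12, 6<10); eliminate guard 3.
Row target 3 is strictly dominated by row target 2 (8>6); eliminate target 3.
Only (target 2, guard 1) remains, with payoff 8.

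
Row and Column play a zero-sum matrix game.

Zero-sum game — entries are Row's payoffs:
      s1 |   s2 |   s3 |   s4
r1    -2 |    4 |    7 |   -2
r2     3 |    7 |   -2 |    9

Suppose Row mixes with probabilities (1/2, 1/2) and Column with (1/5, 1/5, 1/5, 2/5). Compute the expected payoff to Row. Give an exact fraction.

31/10

Against (1/5, 1/5, 1/5, 2/5), each row's expected payoff is r1: 1; r2: 26/5.
Taking the (1/2, 1/2)-weighted average: (1/2)·(1) + (1/2)·(26/5) = 31/10.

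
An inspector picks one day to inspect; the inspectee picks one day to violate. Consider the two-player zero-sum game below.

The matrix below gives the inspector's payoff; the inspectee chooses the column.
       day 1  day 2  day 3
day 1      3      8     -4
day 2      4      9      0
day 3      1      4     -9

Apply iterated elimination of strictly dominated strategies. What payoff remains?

0

Column day 2 is strictly dominated by day 1 for the inspectee (3<8, 4<9, 1<4); eliminate day 2.
Column day 1 is strictly dominated by day 3 for the inspectee (-4<3, 0<4, -9<1); eliminate day 1.
Row day 1 is strictly dominated by row day 2 (0>-4); eliminate day 1.
Row day 3 is strictly dominated by row day 2 (0>-9); eliminate day 3.
Only (day 2, day 3) remains, with payoff 0.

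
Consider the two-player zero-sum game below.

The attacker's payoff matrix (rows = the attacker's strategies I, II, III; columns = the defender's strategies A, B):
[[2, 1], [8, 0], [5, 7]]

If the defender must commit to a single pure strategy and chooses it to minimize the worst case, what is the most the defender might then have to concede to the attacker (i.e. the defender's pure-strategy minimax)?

The worst case (largest entry) in each column is A: 8, B: 7.
The best (smallest) of these is 7.

7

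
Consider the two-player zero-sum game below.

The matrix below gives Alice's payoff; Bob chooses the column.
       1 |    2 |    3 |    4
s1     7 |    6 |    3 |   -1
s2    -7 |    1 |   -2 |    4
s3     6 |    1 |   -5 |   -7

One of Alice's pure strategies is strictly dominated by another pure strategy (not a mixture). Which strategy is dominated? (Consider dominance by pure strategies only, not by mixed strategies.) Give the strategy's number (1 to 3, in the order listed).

Compare s3 with s1: 7 > 6, 6 > 1, 3 > -5, -1 > -7.
So s1 strictly dominates s3 for Alice; s3 is strictly dominated.

3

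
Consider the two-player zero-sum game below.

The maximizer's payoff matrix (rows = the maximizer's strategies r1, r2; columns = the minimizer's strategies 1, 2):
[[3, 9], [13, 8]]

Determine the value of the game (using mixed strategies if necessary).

93/11

Row minima are 3 and 8, so the maximizer's maximin is 8; column maxima are 13 and 9, so the minimizer's minimax is 9. These differ, so the equilibrium is in mixed strategies.
Let the maximizer play r1 with probability p. The minimizer is indifferent when 3p + 13(1−p) = 9p + 8(1−p), giving p = 5/11.
Let the minimizer play 1 with probability q. The maximizer is indifferent when 3q + 9(1−q) = 13q + 8(1−q), giving q = 1/11.
The value is 3·(1/11) + (9)·(10/11) = 93/11.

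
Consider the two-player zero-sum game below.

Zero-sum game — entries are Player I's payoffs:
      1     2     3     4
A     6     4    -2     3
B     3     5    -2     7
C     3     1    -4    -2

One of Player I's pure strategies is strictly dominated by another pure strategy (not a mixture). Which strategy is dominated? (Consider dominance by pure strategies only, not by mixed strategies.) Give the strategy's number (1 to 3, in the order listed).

Compare C with A: 6 > 3, 4 > 1, -2 > -4, 3 > -2.
So A strictly dominates C for Player I; C is strictly dominated.

3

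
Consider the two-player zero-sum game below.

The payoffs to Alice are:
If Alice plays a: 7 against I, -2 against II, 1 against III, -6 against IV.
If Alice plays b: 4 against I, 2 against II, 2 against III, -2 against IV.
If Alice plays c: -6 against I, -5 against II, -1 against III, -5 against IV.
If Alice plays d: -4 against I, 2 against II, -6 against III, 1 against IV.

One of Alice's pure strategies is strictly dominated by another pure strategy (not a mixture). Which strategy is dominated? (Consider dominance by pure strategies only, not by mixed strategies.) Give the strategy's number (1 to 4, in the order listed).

Compare c with b: 4 > -6, 2 > -5, 2 > -1, -2 > -5.
So b strictly dominates c for Alice; c is strictly dominated.

3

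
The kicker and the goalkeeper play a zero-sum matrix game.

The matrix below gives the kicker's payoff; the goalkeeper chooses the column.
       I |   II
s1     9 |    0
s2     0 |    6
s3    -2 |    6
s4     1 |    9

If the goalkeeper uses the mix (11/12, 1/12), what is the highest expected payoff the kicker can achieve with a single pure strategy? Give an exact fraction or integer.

33/4

s1: (9)·(11/12) + (0)·(1/12) = 33/4.
s2: (0)·(11/12) + (6)·(1/12) = 1/2.
s3: (-2)·(11/12) + (6)·(1/12) = -4/3.
s4: (1)·(11/12) + (9)·(1/12) = 5/3.
The best pure response is s1 with expected payoff 33/4.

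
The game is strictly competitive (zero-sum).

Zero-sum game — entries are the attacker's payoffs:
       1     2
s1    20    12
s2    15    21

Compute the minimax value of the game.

120/7

Row minima are 12 and 15, so the attacker's maximin is 15; column maxima are 20 and 21, so the defender's minimax is 20. These differ, so the equilibrium is in mixed strategies.
Let the attacker play s1 with probability p. The defender is indifferent when 20p + 15(1−p) = 12p + 21(1−p), giving p = 3/7.
Let the defender play 1 with probability q. The attacker is indifferent when 20q + 12(1−q) = 15q + 21(1−q), giving q = 9/14.
The value is 20·(9/14) + (12)·(5/14) = 120/7.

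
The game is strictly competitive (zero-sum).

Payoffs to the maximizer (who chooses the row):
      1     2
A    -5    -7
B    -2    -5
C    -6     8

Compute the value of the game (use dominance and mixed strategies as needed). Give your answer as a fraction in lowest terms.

-46/17

Row A is strictly dominated by row B, so the maximizer never plays it.
The remaining 2×2 game on (B, C) × (1, 2) has no saddle point. Let the maximizer play B with probability p; indifference gives −2p − 6(1−p) = −5p + 8(1−p), so p = 14/17.
Similarly the minimizer's optimal q on 1 is 13/17, and the value is -2·(13/17) + (-5)·(4/17) = -46/17.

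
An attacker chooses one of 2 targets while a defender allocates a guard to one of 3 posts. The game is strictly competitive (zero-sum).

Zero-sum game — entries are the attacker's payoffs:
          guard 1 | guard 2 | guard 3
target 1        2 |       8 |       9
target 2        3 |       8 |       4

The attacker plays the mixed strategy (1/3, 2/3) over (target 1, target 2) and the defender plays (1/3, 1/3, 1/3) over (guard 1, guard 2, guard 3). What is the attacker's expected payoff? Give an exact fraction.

49/9

Against (1/3, 1/3, 1/3), each row's expected payoff is target 1: 19/3; target 2: 5.
Taking the (1/3, 2/3)-weighted average: (1/3)·(19/3) + (2/3)·(5) = 49/9.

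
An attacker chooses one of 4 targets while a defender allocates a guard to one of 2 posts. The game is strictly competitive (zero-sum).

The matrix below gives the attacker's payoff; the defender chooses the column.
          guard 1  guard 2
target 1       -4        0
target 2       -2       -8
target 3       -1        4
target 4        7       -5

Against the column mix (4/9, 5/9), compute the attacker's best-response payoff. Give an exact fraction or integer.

16/9

target 1: (-4)·(4/9) + (0)·(5/9) = -16/9.
target 2: (-2)·(4/9) + (-8)·(5/9) = -16/3.
target 3: (-1)·(4/9) + (4)·(5/9) = 16/9.
target 4: (7)·(4/9) + (-5)·(5/9) = 1/3.
The best pure response is target 3 with expected payoff 16/9.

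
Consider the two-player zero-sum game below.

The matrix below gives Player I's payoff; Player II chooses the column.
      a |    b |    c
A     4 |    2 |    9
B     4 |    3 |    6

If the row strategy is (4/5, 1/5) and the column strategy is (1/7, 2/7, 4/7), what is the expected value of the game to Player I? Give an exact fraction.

Against (1/7, 2/7, 4/7), each row's expected payoff is A: 44/7; B: 34/7.
Taking the (4/5, 1/5)-weighted average: (4/5)·(44/7) + (1/5)·(34/7) = 6.

6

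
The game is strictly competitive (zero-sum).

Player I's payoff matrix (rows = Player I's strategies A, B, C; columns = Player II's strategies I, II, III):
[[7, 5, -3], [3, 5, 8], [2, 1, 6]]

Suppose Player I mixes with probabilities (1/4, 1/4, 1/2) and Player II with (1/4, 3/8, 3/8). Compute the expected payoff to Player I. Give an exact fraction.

115/32

Against (1/4, 3/8, 3/8), each row's expected payoff is A: 5/2; B: 45/8; C: 25/8.
Taking the (1/4, 1/4, 1/2)-weighted average: (1/4)·(5/2) + (1/4)·(45/8) + (1/2)·(25/8) = 115/32.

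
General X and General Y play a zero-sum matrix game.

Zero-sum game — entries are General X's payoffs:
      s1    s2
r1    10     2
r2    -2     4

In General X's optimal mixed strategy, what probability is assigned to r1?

Row minima are 2 and -2, so General X's maximin is 2; column maxima are 10 and 4, so General Y's minimax is 4. These differ, so the equilibrium is in mixed strategies.
Let General X play r1 with probability p. General Y is indifferent when 10p − 2(1−p) = 2p + 4(1−p), giving p = 3/7.

3/7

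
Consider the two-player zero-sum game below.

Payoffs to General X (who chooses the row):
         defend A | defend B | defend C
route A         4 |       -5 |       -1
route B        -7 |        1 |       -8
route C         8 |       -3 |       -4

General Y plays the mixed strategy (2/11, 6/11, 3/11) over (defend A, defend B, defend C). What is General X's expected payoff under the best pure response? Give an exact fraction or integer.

route A: (4)·(2/11) + (-5)·(6/11) + (-1)·(3/11) = -25/11.
route B: (-7)·(2/11) + (1)·(6/11) + (-8)·(3/11) = -32/11.
route C: (8)·(2/11) + (-3)·(6/11) + (-4)·(3/11) = -14/11.
The best pure response is route C with expected payoff -14/11.

-14/11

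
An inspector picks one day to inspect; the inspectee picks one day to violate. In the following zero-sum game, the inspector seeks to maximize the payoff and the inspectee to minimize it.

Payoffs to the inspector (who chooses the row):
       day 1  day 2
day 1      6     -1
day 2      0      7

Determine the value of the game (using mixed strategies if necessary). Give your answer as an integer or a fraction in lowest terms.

Row minima are -1 and 0, so the inspector's maximin is 0; column maxima are 6 and 7, so the inspectee's minimax is 6. These differ, so the equilibrium is in mixed strategies.
Let the inspector play day 1 with probability p. The inspectee is indifferent when 6p = −p + 7(1−p), giving p = 1/2.
Let the inspectee play day 1 with probability q. The inspector is indifferent when 6q − (1−q) = 7(1−q), giving q = 4/7.
The value is 6·(4/7) + (-1)·(3/7) = 3.

3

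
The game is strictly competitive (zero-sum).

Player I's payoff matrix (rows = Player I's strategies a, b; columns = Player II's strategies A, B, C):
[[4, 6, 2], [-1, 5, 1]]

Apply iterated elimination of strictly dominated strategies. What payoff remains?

2

Row b is strictly dominated by row a (4>-1, 6>5, 2>1); eliminate b.
Column A is strictly dominated by C for Player II (2<4); eliminate A.
Column B is strictly dominated by C for Player II (2<6); eliminate B.
Only (a, C) remains, with payoff 2.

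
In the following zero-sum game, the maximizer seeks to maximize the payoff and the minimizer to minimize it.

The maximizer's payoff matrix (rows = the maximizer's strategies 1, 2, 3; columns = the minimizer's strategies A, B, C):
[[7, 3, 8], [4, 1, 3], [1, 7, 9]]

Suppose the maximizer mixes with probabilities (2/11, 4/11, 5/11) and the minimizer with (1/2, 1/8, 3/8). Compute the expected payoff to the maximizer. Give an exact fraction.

101/22

Against (1/2, 1/8, 3/8), each row's expected payoff is 1: 55/8; 2: 13/4; 3: 19/4.
Taking the (2/11, 4/11, 5/11)-weighted average: (2/11)·(55/8) + (4/11)·(13/4) + (5/11)·(19/4) = 101/22.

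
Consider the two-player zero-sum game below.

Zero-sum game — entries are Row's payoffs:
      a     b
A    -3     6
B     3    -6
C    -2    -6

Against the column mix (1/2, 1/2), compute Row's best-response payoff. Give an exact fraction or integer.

A: (-3)·(1/2) + (6)·(1/2) = 3/2.
B: (3)·(1/2) + (-6)·(1/2) = -3/2.
C: (-2)·(1/2) + (-6)·(1/2) = -4.
The best pure response is A with expected payoff 3/2.

3/2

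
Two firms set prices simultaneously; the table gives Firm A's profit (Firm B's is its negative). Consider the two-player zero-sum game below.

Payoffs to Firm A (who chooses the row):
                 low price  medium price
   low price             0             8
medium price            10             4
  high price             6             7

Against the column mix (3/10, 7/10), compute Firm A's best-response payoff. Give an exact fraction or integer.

67/10

low price: (0)·(3/10) + (8)·(7/10) = 28/5.
medium price: (10)·(3/10) + (4)·(7/10) = 29/5.
high price: (6)·(3/10) + (7)·(7/10) = 67/10.
The best pure response is high price with expected payoff 67/10.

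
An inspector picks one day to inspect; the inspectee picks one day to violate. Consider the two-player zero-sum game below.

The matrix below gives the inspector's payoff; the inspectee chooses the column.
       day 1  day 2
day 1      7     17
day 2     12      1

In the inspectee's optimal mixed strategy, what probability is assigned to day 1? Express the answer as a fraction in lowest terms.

Row minima are 7 and 1, so the inspector's maximin is 7; column maxima are 12 and 17, so the inspectee's minimax is 12. These differ, so the equilibrium is in mixed strategies.
Let the inspectee play day 1 with probability q. The inspector is indifferent when 7q + 17(1−q) = 12q + (1−q), giving q = 16/21.

16/21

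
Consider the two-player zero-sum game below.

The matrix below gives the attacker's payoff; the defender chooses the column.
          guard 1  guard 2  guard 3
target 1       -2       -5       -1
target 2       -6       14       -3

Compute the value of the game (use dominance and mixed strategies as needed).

-58/23

Column guard 3 is strictly dominated by guard 1 for the defender (it gives the attacker more in every row).
The remaining 2×2 game on (target 1, target 2) × (guard 1, guard 2) has no saddle point. Let the attacker play target 1 with probability p; indifference gives −2p − 6(1−p) = −5p + 14(1−p), so p = 20/23.
Similarly the defender's optimal q on guard 1 is 19/23, and the value is -2·(19/23) + (-5)·(4/23) = -58/23.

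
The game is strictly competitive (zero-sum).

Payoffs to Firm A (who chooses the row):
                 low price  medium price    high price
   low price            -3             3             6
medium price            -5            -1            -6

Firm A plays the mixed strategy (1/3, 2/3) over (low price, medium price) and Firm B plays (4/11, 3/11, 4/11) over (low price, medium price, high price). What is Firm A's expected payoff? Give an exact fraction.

Against (4/11, 3/11, 4/11), each row's expected payoff is low price: 21/11; medium price: -47/11.
Taking the (1/3, 2/3)-weighted average: (1/3)·(21/11) + (2/3)·(-47/11) = -73/33.

-73/33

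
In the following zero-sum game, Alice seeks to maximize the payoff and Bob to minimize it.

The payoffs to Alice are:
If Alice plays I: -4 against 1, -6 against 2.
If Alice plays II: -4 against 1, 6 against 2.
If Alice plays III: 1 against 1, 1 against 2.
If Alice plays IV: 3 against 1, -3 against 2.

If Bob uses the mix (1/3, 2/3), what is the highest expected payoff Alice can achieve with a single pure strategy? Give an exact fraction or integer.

8/3

I: (-4)·(1/3) + (-6)·(2/3) = -16/3.
II: (-4)·(1/3) + (6)·(2/3) = 8/3.
III: (1)·(1/3) + (1)·(2/3) = 1.
IV: (3)·(1/3) + (-3)·(2/3) = -1.
The best pure response is II with expected payoff 8/3.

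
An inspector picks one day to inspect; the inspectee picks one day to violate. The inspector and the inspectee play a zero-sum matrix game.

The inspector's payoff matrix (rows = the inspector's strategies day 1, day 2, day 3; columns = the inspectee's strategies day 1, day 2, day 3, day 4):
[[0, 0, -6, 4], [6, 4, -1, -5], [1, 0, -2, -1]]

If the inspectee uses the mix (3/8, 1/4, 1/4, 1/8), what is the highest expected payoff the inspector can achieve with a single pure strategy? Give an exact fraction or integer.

19/8

day 1: (0)·(3/8) + (0)·(1/4) + (-6)·(1/4) + (4)·(1/8) = -1.
day 2: (6)·(3/8) + (4)·(1/4) + (-1)·(1/4) + (-5)·(1/8) = 19/8.
day 3: (1)·(3/8) + (0)·(1/4) + (-2)·(1/4) + (-1)·(1/8) = -1/4.
The best pure response is day 2 with expected payoff 19/8.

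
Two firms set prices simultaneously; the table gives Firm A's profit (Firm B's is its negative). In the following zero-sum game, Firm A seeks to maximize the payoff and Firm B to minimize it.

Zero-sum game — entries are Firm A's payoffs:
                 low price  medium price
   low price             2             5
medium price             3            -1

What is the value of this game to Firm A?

Row minima are 2 and -1, so Firm A's maximin is 2; column maxima are 3 and 5, so Firm B's minimax is 3. These differ, so the equilibrium is in mixed strategies.
Let Firm A play low price with probability p. Firm B is indifferent when 2p + 3(1−p) = 5p − (1−p), giving p = 4/7.
Let Firm B play low price with probability q. Firm A is indifferent when 2q + 5(1−q) = 3q − (1−q), giving q = 6/7.
The value is 2·(6/7) + (5)·(1/7) = 17/7.

17/7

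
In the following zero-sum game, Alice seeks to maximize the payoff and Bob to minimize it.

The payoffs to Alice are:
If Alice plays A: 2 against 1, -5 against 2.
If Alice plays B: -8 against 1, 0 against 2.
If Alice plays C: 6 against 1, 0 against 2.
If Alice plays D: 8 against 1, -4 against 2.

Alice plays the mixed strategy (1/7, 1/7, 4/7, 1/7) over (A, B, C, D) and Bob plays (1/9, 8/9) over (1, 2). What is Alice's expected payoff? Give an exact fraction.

Against (1/9, 8/9), each row's expected payoff is A: -38/9; B: -8/9; C: 2/3; D: -8/3.
Taking the (1/7, 1/7, 4/7, 1/7)-weighted average: (1/7)·(-38/9) + (1/7)·(-8/9) + (4/7)·(2/3) + (1/7)·(-8/3) = -46/63.

-46/63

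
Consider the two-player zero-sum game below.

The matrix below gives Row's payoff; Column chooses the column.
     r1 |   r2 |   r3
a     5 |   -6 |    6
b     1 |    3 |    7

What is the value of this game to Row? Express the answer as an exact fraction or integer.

Column r3 is strictly dominated by r1 for Column (it gives Row more in every row).
The remaining 2×2 game on (a, b) × (r1, r2) has no saddle point. Let Row play a with probability p; indifference gives 5p + (1−p) = −6p + 3(1−p), so p = 2/13.
Similarly Column's optimal q on r1 is 9/13, and the value is 5·(9/13) + (-6)·(4/13) = 21/13.

21/13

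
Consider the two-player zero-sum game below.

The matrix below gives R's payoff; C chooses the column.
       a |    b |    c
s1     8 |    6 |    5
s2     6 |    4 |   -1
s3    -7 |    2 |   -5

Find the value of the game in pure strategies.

5

Row minima: 5, -1, -7 → R's maximin is 5.
Column maxima: 8, 6, 5 → C's minimax is 5.
They coincide at (s1, c), so the value is 5.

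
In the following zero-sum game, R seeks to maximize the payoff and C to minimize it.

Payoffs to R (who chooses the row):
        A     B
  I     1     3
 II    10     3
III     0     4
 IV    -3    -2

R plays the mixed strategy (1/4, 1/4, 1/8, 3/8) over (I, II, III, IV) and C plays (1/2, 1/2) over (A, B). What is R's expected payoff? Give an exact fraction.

Against (1/2, 1/2), each row's expected payoff is I: 2; II: 13/2; III: 2; IV: -5/2.
Taking the (1/4, 1/4, 1/8, 3/8)-weighted average: (1/4)·(2) + (1/4)·(13/2) + (1/8)·(2) + (3/8)·(-5/2) = 23/16.

23/16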